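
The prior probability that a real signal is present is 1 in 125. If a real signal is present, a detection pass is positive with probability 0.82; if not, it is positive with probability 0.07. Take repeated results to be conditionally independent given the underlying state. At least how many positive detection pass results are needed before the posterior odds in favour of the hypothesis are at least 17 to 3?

3

Prior odds = 0.008/0.992 = 1/124.
Likelihood ratio of a positive = 0.82/0.07 = 82/7.
Target odds = 17/3.
Need (1/124) × (82/7)ⁿ ≥ 17/3, i.e. (82/7)ⁿ ≥ 2108/3.
(82/7)² = 6724/49 falls short of 2108/3 but (82/7)³ = 551368/343 reaches it, so n = 3.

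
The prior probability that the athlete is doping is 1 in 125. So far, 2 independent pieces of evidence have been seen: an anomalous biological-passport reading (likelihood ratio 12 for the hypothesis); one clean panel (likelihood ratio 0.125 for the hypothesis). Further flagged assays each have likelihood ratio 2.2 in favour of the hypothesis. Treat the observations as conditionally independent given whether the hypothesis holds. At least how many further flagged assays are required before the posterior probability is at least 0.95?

Prior odds = 0.008/0.992 = 1/124.
Combined Bayes factor of the evidence already in hand = 12 × 0.125 = 1.5.
Odds after that evidence = (1/124) × 1.5 = 3/248.
Target odds = 0.95/0.05 = 19.
Need 2.2ⁿ ≥ 19 ÷ (3/248) = 4712/3.
2.2⁹ ≈1207.27 falls short of 4712/3 but 2.2¹⁰ ≈2655.99 reaches it, so n = 10.

10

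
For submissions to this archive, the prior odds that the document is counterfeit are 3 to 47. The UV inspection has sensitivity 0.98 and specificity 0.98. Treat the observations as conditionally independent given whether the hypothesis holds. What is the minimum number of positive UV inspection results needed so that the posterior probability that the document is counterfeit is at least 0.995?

Prior odds = 3/47.
False-positive rate = 1 − 0.98 = 0.02; likelihood ratio of a positive = 0.98/0.02 = 49.
Target posterior odds = 0.995/0.005 = 199.
Need (3/47) × 49ⁿ ≥ 199, i.e. 49ⁿ ≥ 9353/3.
49² = 2401 falls short of 9353/3 but 49³ = 117649 reaches it, so n = 3.

3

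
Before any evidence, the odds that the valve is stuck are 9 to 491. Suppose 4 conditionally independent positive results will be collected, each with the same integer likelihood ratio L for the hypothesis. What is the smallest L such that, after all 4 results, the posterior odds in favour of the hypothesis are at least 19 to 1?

Prior odds = 9/491.
Target odds = 19.
Need L⁴ ≥ 19 ÷ (9/491) = 9329/9.
5⁴ = 625 < 9329/9 ≤ 1296 = 6⁴, so L = 6.

6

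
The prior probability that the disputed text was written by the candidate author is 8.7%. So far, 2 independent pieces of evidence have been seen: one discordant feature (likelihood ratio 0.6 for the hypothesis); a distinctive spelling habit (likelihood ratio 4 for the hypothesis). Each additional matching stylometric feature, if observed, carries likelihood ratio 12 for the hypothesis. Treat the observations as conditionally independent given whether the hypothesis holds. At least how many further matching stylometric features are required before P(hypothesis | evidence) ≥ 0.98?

3

Prior odds = 0.087/0.913 = 87/913.
Combined Bayes factor of the evidence already in hand = 0.6 × 4 = 2.4.
Odds after that evidence = (87/913) × 2.4 = 1044/4565.
Target odds = 0.98/0.02 = 49.
Need 12ⁿ ≥ 49 ÷ (1044/4565) = 223685/1044.
12² = 144 falls short of 223685/1044 but 12³ = 1728 reaches it, so n = 3.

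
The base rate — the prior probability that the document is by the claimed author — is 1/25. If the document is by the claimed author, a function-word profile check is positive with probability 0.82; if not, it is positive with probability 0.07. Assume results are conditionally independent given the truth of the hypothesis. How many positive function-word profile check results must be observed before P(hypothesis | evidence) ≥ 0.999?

Prior odds = 0.04/0.96 = 1/24.
Likelihood ratio of a positive = 0.82/0.07 = 82/7.
Target odds: 0.999 ÷ 0.001 = 999.
Require (82/7)ⁿ ≥ 999 ÷ (1/24) = 23976.
(82/7)⁴ = 45212176/2401 falls short of 23976 but (82/7)⁵ ≈220587 reaches it, so n = 5.

5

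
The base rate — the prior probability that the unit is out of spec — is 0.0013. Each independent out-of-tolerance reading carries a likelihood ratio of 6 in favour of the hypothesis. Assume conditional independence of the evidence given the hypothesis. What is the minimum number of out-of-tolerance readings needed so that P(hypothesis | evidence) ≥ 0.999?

8

Prior odds = 0.0013/0.9987 = 13/9987.
Likelihood ratio per out-of-tolerance reading = 6.
Target odds: 0.999 ÷ 0.001 = 999.
Require 6ⁿ ≥ 999 ÷ (13/9987) = 9977013/13.
6⁷ = 279936 falls short of 9977013/13 but 6⁸ = 1679616 reaches it, so n = 8.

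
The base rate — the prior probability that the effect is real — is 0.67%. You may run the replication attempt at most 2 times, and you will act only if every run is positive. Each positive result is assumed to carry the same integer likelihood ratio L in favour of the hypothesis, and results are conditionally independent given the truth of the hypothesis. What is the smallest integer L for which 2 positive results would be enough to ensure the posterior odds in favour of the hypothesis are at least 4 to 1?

25

Prior odds = 0.0067/0.9933 = 67/9933.
Target odds = 4.
Need L² ≥ 4 ÷ (67/9933) = 39732/67.
24² = 576 < 39732/67 ≤ 625 = 25², so L = 25.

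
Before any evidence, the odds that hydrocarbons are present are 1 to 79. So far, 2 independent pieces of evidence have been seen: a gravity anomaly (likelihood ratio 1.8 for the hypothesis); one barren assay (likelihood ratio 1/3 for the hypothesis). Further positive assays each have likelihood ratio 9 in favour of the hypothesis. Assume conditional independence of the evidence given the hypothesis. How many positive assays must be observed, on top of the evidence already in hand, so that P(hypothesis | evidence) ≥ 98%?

4

Prior odds = 1/79.
Combined Bayes factor of the evidence already in hand = 1.8 × (1/3) = 0.6.
Odds after that evidence = (1/79) × 0.6 = 3/395.
Target odds = 0.98/0.02 = 49.
Need 9ⁿ ≥ 49 ÷ (3/395) = 19355/3.
9³ = 729 falls short of 19355/3 but 9⁴ = 6561 reaches it, so n = 4.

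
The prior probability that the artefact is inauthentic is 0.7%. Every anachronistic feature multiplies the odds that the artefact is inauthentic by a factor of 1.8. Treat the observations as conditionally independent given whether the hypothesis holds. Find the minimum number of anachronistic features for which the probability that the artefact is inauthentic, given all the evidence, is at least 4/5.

11

Prior odds: 0.007 ÷ 0.993 = 7/993.
Likelihood ratio per anachronistic feature = 1.8.
Target odds: 0.8 ÷ 0.2 = 4.
Need (7/993) × 1.8ⁿ ≥ 4, i.e. 1.8ⁿ ≥ 3972/7.
1.8¹⁰ ≈357.047 falls short of 3972/7 but 1.8¹¹ ≈642.684 reaches it, so n = 11.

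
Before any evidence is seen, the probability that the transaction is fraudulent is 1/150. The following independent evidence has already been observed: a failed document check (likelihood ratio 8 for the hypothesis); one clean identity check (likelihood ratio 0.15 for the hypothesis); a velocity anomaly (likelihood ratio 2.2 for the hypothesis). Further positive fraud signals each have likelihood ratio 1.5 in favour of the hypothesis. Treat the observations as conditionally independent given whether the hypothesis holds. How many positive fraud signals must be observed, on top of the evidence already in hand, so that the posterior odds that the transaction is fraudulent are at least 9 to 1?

16

Prior odds = (1/150)/(149/150) = 1/149.
Combined Bayes factor of the evidence already in hand = 8 × 0.15 × 2.2 = 2.64.
Odds after that evidence = (1/149) × 2.64 = 66/3725.
Target odds = 9.
Need 1.5ⁿ ≥ 9 ÷ (66/3725) = 11175/22.
1.5¹⁵ = 14348907/32768 falls short of 11175/22 but 1.5¹⁶ = 43046721/65536 reaches it, so n = 16.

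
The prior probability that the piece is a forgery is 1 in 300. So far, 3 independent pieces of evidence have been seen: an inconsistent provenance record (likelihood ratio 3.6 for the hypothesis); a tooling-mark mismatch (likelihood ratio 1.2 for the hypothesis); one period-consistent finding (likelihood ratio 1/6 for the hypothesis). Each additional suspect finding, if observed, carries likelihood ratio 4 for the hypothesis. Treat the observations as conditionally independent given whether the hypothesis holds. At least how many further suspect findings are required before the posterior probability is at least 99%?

8

Prior odds = (1/300)/(299/300) = 1/299.
Combined Bayes factor of the evidence already in hand = 3.6 × 1.2 × (1/6) = 0.72.
Odds after that evidence = (1/299) × 0.72 = 18/7475.
Target odds = 0.99/0.01 = 99.
Need 4ⁿ ≥ 99 ÷ (18/7475) = 41112.5.
4⁷ = 16384 falls short of 41112.5 but 4⁸ = 65536 reaches it, so n = 8.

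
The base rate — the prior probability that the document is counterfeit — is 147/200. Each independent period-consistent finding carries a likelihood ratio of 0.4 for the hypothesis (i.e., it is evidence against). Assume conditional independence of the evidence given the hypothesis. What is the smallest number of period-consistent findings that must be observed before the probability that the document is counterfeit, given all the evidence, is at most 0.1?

4

Prior odds = 0.735/0.265 = 147/53.
Likelihood ratio per period-consistent finding = 0.4.
Target posterior odds = 0.1/0.9 = 1/9.
Require 0.4ⁿ ≤ 1/9 ÷ (147/53) = 53/1323.
0.4³ = 0.064 is still above 53/1323 but 0.4⁴ = 0.0256 is at or below it, so n = 4.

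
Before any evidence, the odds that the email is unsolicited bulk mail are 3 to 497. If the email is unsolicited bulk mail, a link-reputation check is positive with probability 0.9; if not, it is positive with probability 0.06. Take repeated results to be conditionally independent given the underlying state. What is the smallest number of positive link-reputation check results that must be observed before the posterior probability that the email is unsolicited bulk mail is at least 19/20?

Prior odds = 3/497.
Likelihood ratio of a positive = 0.9/0.06 = 15.
Target posterior odds = 0.95/0.05 = 19.
Need (3/497) × 15ⁿ ≥ 19, i.e. 15ⁿ ≥ 9443/3.
15² = 225 falls short of 9443/3 but 15³ = 3375 reaches it, so n = 3.

3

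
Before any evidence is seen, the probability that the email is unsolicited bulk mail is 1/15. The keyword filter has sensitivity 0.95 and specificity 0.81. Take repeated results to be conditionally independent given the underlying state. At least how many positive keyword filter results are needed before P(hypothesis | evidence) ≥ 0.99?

5

Prior odds = (1/15)/(14/15) = 1/14.
False-positive rate = 1 − 0.81 = 0.19; likelihood ratio of a positive = 0.95/0.19 = 5.
Target posterior odds = 0.99/0.01 = 99.
Require 5ⁿ ≥ 99 ÷ (1/14) = 1386.
5⁴ = 625 falls short of 1386 but 5⁵ = 3125 reaches it, so n = 5.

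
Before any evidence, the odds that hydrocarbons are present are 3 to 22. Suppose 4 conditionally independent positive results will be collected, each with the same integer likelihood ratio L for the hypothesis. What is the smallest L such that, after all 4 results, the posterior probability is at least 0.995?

7

Prior odds = 3/22.
Target odds = 0.995/0.005 = 199.
Need L⁴ ≥ 199 ÷ (3/22) = 4378/3.
6⁴ = 1296 < 4378/3 ≤ 2401 = 7⁴, so L = 7.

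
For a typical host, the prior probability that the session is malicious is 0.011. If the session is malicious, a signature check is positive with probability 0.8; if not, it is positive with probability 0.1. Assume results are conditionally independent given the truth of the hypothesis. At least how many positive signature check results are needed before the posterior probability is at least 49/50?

5

Prior odds: 0.011 ÷ 0.989 = 11/989.
Likelihood ratio of a positive = 0.8/0.1 = 8.
Target posterior odds = 0.98/0.02 = 49.
Need (11/989) × 8ⁿ ≥ 49, i.e. 8ⁿ ≥ 48461/11.
8⁴ = 4096 falls short of 48461/11 but 8⁵ = 32768 reaches it, so n = 5.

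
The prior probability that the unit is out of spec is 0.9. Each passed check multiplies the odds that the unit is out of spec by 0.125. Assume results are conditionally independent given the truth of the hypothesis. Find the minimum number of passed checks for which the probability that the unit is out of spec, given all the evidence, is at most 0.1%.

5

Prior odds = 0.9/0.1 = 9.
Likelihood ratio per passed check = 0.125.
Target posterior odds = 0.001/0.999 = 1/999.
Require 0.125ⁿ ≤ 1/999 ÷ 9 = 1/8991.
0.125⁴ = 1/4096 is still above 1/8991 but 0.125⁵ = 1/32768 is at or below it, so n = 5.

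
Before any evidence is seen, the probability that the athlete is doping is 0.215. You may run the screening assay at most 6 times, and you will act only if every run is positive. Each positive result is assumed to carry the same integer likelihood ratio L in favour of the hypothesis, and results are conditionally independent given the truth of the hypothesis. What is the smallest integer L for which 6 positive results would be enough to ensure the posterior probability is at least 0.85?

Prior odds = 0.215/0.785 = 43/157.
Target odds = 0.85/0.15 = 17/3.
Need L⁶ ≥ 17/3 ÷ (43/157) = 2669/129.
1⁶ = 1 < 2669/129 ≤ 64 = 2⁶, so L = 2.

2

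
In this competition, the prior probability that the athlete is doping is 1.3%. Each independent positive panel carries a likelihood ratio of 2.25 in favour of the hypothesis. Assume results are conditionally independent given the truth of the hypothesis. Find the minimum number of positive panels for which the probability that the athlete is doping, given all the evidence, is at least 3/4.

7

Prior odds = 0.013/0.987 = 13/987.
Likelihood ratio per positive panel = 2.25.
Target posterior odds = 0.75/0.25 = 3.
Need (13/987) × 2.25ⁿ ≥ 3, i.e. 2.25ⁿ ≥ 2961/13.
2.25⁶ = 531441/4096 falls short of 2961/13 but 2.25⁷ = 4782969/16384 reaches it, so n = 7.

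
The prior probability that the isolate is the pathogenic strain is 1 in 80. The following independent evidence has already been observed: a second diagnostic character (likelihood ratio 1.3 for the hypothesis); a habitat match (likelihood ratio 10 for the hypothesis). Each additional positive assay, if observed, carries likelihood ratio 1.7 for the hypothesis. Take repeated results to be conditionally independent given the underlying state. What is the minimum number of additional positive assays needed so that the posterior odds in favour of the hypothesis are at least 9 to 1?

Prior odds = 0.0125/0.9875 = 1/79.
Combined Bayes factor of the evidence already in hand = 1.3 × 10 = 13.
Odds after that evidence = (1/79) × 13 = 13/79.
Target odds = 9.
Need 1.7ⁿ ≥ 9 ÷ (13/79) = 711/13.
1.7⁷ = 410338673/10000000 falls short of 711/13 but 1.7⁸ ≈69.7576 reaches it, so n = 8.

8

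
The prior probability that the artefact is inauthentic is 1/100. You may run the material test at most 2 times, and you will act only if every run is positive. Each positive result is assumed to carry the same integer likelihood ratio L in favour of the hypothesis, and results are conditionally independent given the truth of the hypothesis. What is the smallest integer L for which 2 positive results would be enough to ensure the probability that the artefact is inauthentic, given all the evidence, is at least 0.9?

Prior odds = 0.01/0.99 = 1/99.
Target odds = 0.9/0.1 = 9.
Need L² ≥ 9 ÷ (1/99) = 891.
29² = 841 < 891 ≤ 900 = 30², so L = 30.

30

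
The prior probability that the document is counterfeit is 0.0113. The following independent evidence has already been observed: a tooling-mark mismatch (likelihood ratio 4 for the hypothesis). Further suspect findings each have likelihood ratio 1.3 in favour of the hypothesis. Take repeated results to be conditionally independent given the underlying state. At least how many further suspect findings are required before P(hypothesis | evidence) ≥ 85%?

19

Prior odds = 0.0113/0.9887 = 113/9887.
Bayes factor of the evidence already in hand = 4.
Odds after that evidence = (113/9887) × 4 = 452/9887.
Target odds = 0.85/0.15 = 17/3.
Need 1.3ⁿ ≥ 17/3 ÷ (452/9887) = 168079/1356.
1.3¹⁸ ≈112.455 falls short of 168079/1356 but 1.3¹⁹ ≈146.192 reaches it, so n = 19.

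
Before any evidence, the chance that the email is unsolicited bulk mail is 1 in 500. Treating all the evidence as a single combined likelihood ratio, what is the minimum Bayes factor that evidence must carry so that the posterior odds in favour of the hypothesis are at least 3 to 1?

1497

Prior odds = 0.002/0.998 = 1/499.
Target odds = 3.
Required Bayes factor = 3 ÷ (1/499) = 1497.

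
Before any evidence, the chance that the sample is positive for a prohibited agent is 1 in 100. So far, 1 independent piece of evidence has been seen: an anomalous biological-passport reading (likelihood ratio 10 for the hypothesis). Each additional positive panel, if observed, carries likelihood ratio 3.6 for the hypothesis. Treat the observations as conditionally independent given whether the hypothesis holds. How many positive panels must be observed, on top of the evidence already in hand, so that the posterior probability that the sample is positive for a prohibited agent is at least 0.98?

Prior odds = 0.01/0.99 = 1/99.
Bayes factor of the evidence already in hand = 10.
Odds after that evidence = (1/99) × 10 = 10/99.
Target odds = 0.98/0.02 = 49.
Need 3.6ⁿ ≥ 49 ÷ (10/99) = 485.1.
3.6⁴ = 167.9616 falls short of 485.1 but 3.6⁵ = 604.66176 reaches it, so n = 5.

5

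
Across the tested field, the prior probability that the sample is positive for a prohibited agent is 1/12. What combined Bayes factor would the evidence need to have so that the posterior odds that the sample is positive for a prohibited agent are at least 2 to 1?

22

Prior odds = (1/12)/(11/12) = 1/11.
Target odds = 2.
Required Bayes factor = 2 ÷ (1/11) = 22.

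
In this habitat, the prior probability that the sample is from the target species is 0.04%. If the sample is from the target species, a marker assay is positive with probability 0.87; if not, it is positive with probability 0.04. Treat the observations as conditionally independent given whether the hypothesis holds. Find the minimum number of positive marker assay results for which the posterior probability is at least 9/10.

4

Prior odds: 0.0004 ÷ 0.9996 = 1/2499.
Likelihood ratio of a positive = 0.87/0.04 = 21.75.
Target posterior odds = 0.9/0.1 = 9.
Need (1/2499) × 21.75ⁿ ≥ 9, i.e. 21.75ⁿ ≥ 22491.
21.75³ = 658503/64 falls short of 22491 but 21.75⁴ = 57289761/256 reaches it, so n = 4.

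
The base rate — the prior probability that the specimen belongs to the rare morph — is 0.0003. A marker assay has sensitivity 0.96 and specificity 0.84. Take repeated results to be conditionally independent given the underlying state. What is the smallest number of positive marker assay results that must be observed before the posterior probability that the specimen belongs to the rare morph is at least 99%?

8

Prior odds = 0.0003/0.9997 = 3/9997.
False-positive rate = 1 − 0.84 = 0.16; likelihood ratio of a positive = 0.96/0.16 = 6.
Target odds: 0.99 ÷ 0.01 = 99.
Require 6ⁿ ≥ 99 ÷ (3/9997) = 329901.
6⁷ = 279936 falls short of 329901 but 6⁸ = 1679616 reaches it, so n = 8.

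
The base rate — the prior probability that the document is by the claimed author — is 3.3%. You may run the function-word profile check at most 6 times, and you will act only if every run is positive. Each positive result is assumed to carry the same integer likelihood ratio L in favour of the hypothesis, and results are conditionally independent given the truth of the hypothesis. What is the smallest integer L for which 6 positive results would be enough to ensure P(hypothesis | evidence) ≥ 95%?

Prior odds = 0.033/0.967 = 33/967.
Target odds = 0.95/0.05 = 19.
Need L⁶ ≥ 19 ÷ (33/967) = 18373/33.
2⁶ = 64 < 18373/33 ≤ 729 = 3⁶, so L = 3.

3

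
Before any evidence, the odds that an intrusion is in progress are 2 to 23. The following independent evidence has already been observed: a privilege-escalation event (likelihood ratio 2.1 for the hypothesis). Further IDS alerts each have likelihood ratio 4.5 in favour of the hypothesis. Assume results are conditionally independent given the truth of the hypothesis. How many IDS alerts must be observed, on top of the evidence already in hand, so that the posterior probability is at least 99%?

Prior odds = 2/23.
Bayes factor of the evidence already in hand = 2.1.
Odds after that evidence = (2/23) × 2.1 = 21/115.
Target odds = 0.99/0.01 = 99.
Need 4.5ⁿ ≥ 99 ÷ (21/115) = 3795/7.
4.5⁴ = 410.0625 falls short of 3795/7 but 4.5⁵ = 1845.28125 reaches it, so n = 5.

5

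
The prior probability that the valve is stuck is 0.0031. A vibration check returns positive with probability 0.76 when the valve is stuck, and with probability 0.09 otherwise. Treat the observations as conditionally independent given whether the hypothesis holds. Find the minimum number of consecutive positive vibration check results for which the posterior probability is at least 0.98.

5

Prior odds = 0.0031/0.9969 = 31/9969.
Likelihood ratio of a positive result = 0.76/0.09 = 76/9.
Target posterior odds = 0.98/0.02 = 49.
Require (76/9)ⁿ ≥ 49 ÷ (31/9969) = 488481/31.
(76/9)⁴ = 33362176/6561 falls short of 488481/31 but (76/9)⁵ ≈42939.3 reaches it, so n = 5.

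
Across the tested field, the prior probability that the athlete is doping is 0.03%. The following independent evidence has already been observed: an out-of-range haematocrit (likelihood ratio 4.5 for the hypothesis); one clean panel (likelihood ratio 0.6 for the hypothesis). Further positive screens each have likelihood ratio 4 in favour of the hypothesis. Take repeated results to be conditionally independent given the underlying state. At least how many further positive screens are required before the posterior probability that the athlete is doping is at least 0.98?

8

Prior odds = 0.0003/0.9997 = 3/9997.
Combined Bayes factor of the evidence already in hand = 4.5 × 0.6 = 2.7.
Odds after that evidence = (3/9997) × 2.7 = 81/99970.
Target odds = 0.98/0.02 = 49.
Need 4ⁿ ≥ 49 ÷ (81/99970) = 4898530/81.
4⁷ = 16384 falls short of 4898530/81 but 4⁸ = 65536 reaches it, so n = 8.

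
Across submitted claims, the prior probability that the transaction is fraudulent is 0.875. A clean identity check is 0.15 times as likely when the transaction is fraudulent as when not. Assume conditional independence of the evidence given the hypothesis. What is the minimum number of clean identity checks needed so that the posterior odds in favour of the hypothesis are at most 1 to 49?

Prior odds = 0.875/0.125 = 7.
Likelihood ratio per clean identity check = 0.15.
Target odds = 1/49.
Require 0.15ⁿ ≤ 1/49 ÷ 7 = 1/343.
0.15³ = 0.003375 is still above 1/343 but 0.15⁴ = 81/160000 is at or below it, so n = 4.

4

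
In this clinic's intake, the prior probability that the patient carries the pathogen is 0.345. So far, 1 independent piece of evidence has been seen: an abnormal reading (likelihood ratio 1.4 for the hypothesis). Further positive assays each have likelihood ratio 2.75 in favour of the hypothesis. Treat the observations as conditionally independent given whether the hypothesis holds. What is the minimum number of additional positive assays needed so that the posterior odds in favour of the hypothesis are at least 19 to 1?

4

Prior odds = 0.345/0.655 = 69/131.
Bayes factor of the evidence already in hand = 1.4.
Odds after that evidence = (69/131) × 1.4 = 483/655.
Target odds = 19.
Need 2.75ⁿ ≥ 19 ÷ (483/655) = 12445/483.
2.75³ = 20.796875 falls short of 12445/483 but 2.75⁴ = 57.19140625 reaches it, so n = 4.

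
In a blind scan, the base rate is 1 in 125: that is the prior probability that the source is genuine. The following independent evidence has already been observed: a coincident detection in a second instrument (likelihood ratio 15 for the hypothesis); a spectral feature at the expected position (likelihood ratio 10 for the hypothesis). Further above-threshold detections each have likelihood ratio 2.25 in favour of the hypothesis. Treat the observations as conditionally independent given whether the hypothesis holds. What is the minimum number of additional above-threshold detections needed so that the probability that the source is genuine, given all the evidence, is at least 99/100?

Prior odds = 0.008/0.992 = 1/124.
Combined Bayes factor of the evidence already in hand = 15 × 10 = 150.
Odds after that evidence = (1/124) × 150 = 75/62.
Target odds = 0.99/0.01 = 99.
Need 2.25ⁿ ≥ 99 ÷ (75/62) = 81.84.
2.25⁵ = 59049/1024 falls short of 81.84 but 2.25⁶ = 531441/4096 reaches it, so n = 6.

6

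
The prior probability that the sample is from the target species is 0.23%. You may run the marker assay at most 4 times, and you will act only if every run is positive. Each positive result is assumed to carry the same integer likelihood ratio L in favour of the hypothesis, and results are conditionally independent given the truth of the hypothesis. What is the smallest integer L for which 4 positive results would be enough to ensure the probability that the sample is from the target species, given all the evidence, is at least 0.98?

13

Prior odds = 0.0023/0.9977 = 23/9977.
Target odds = 0.98/0.02 = 49.
Need L⁴ ≥ 49 ÷ (23/9977) = 488873/23.
12⁴ = 20736 < 488873/23 ≤ 28561 = 13⁴, so L = 13.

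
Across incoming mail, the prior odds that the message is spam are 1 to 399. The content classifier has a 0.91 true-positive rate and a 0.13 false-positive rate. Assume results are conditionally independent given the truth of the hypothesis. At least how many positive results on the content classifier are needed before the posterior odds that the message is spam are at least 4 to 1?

4

Prior odds = 1/399.
Likelihood ratio of a positive result = 0.91/0.13 = 7.
Target odds = 4.
Need (1/399) × 7ⁿ ≥ 4, i.e. 7ⁿ ≥ 1596.
7³ = 343 falls short of 1596 but 7⁴ = 2401 reaches it, so n = 4.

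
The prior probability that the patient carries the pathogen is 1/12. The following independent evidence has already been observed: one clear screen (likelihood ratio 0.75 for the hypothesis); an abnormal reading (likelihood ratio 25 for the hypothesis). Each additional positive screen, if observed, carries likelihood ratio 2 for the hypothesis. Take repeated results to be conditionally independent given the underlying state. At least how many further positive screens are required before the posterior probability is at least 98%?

Prior odds = (1/12)/(11/12) = 1/11.
Combined Bayes factor of the evidence already in hand = 0.75 × 25 = 18.75.
Odds after that evidence = (1/11) × 18.75 = 75/44.
Target odds = 0.98/0.02 = 49.
Need 2ⁿ ≥ 49 ÷ (75/44) = 2156/75.
2⁴ = 16 falls short of 2156/75 but 2⁵ = 32 reaches it, so n = 5.

5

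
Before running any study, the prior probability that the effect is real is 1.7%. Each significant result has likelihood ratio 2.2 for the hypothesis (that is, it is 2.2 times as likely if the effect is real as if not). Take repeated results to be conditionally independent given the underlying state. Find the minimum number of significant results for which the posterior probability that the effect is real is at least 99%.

11

Prior odds = 0.017/0.983 = 17/983.
Likelihood ratio per significant result = 2.2.
Target odds: 0.99 ÷ 0.01 = 99.
Require 2.2ⁿ ≥ 99 ÷ (17/983) = 97317/17.
2.2¹⁰ ≈2655.99 falls short of 97317/17 but 2.2¹¹ ≈5843.18 reaches it, so n = 11.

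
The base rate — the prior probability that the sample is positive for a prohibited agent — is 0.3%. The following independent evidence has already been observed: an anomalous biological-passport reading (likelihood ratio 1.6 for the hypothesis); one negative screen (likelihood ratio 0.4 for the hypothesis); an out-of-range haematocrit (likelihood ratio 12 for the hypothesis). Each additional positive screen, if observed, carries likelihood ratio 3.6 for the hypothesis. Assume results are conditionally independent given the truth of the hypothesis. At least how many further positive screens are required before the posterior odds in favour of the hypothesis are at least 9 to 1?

5

Prior odds = 0.003/0.997 = 3/997.
Combined Bayes factor of the evidence already in hand = 1.6 × 0.4 × 12 = 7.68.
Odds after that evidence = (3/997) × 7.68 = 576/24925.
Target odds = 9.
Need 3.6ⁿ ≥ 9 ÷ (576/24925) = 389.453125.
3.6⁴ = 167.9616 falls short of 389.453125 but 3.6⁵ = 604.66176 reaches it, so n = 5.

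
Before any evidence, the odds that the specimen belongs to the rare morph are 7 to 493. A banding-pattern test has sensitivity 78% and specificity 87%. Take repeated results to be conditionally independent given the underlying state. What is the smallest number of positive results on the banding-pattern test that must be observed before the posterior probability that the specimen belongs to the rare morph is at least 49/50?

Prior odds = 7/493.
False-positive rate = 1 − 0.87 = 0.13; likelihood ratio of a positive = 0.78/0.13 = 6.
Target posterior odds = 0.98/0.02 = 49.
Require 6ⁿ ≥ 49 ÷ (7/493) = 3451.
6⁴ = 1296 falls short of 3451 but 6⁵ = 7776 reaches it, so n = 5.

5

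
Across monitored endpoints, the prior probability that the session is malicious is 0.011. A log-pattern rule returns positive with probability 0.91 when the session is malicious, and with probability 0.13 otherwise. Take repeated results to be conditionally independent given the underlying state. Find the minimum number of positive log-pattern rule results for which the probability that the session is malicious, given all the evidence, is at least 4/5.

Prior odds: 0.011 ÷ 0.989 = 11/989.
Likelihood ratio of a positive result = 0.91/0.13 = 7.
Target posterior odds = 0.8/0.2 = 4.
Need (11/989) × 7ⁿ ≥ 4, i.e. 7ⁿ ≥ 3956/11.
7³ = 343 falls short of 3956/11 but 7⁴ = 2401 reaches it, so n = 4.

4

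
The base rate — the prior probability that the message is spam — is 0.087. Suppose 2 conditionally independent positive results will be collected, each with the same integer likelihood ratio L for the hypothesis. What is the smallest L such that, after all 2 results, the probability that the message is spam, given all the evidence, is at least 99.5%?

Prior odds = 0.087/0.913 = 87/913.
Target odds = 0.995/0.005 = 199.
Need L² ≥ 199 ÷ (87/913) = 181687/87.
45² = 2025 < 181687/87 ≤ 2116 = 46², so L = 46.

46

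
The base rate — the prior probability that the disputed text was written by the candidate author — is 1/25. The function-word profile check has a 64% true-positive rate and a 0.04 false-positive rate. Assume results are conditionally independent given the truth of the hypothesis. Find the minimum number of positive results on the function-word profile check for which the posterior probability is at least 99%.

Prior odds = 0.04/0.96 = 1/24.
Likelihood ratio of a positive result = 0.64/0.04 = 16.
Target posterior odds = 0.99/0.01 = 99.
Need (1/24) × 16ⁿ ≥ 99, i.e. 16ⁿ ≥ 2376.
16² = 256 falls short of 2376 but 16³ = 4096 reaches it, so n = 3.

3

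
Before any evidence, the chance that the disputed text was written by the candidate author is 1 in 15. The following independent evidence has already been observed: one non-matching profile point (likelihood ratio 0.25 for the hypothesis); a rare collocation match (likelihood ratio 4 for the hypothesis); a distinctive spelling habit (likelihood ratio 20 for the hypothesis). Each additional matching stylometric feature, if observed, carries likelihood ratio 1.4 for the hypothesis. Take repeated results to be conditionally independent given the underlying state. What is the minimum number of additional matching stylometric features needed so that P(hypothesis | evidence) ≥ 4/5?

4

Prior odds = (1/15)/(14/15) = 1/14.
Combined Bayes factor of the evidence already in hand = 0.25 × 4 × 20 = 20.
Odds after that evidence = (1/14) × 20 = 10/7.
Target odds = 0.8/0.2 = 4.
Need 1.4ⁿ ≥ 4 ÷ (10/7) = 2.8.
1.4³ = 2.744 falls short of 2.8 but 1.4⁴ = 3.8416 reaches it, so n = 4.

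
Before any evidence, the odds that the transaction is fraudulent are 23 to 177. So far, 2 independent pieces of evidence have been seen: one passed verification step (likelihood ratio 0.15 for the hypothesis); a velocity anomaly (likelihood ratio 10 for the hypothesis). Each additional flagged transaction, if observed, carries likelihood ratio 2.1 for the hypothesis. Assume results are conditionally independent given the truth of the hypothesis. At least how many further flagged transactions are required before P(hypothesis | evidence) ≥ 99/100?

9

Prior odds = 23/177.
Combined Bayes factor of the evidence already in hand = 0.15 × 10 = 1.5.
Odds after that evidence = (23/177) × 1.5 = 23/118.
Target odds = 0.99/0.01 = 99.
Need 2.1ⁿ ≥ 99 ÷ (23/118) = 11682/23.
2.1⁸ ≈378.229 falls short of 11682/23 but 2.1⁹ ≈794.28 reaches it, so n = 9.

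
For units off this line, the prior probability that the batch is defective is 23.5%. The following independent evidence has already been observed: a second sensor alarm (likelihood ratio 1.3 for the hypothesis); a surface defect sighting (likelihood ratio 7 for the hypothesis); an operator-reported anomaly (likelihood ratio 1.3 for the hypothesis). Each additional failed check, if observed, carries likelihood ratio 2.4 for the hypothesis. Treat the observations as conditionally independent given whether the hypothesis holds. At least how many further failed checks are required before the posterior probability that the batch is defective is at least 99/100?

4

Prior odds = 0.235/0.765 = 47/153.
Combined Bayes factor of the evidence already in hand = 1.3 × 7 × 1.3 = 11.83.
Odds after that evidence = (47/153) × 11.83 = 55601/15300.
Target odds = 0.99/0.01 = 99.
Need 2.4ⁿ ≥ 99 ÷ (55601/15300) = 1514700/55601.
2.4³ = 13.824 falls short of 1514700/55601 but 2.4⁴ = 33.1776 reaches it, so n = 4.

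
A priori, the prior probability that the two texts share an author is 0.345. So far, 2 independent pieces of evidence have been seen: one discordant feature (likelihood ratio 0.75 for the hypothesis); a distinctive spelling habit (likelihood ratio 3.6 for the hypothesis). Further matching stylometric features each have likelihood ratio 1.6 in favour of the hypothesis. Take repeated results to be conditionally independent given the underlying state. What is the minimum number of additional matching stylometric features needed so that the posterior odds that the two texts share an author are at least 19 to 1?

6

Prior odds = 0.345/0.655 = 69/131.
Combined Bayes factor of the evidence already in hand = 0.75 × 3.6 = 2.7.
Odds after that evidence = (69/131) × 2.7 = 1863/1310.
Target odds = 19.
Need 1.6ⁿ ≥ 19 ÷ (1863/1310) = 24890/1863.
1.6⁵ = 10.48576 falls short of 24890/1863 but 1.6⁶ = 262144/15625 reaches it, so n = 6.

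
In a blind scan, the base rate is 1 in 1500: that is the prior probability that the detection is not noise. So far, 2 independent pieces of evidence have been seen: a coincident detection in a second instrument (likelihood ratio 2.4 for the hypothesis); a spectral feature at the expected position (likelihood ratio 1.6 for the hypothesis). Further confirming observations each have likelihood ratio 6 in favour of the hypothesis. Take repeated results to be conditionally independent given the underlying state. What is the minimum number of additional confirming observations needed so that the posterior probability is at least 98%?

6

Prior odds = (1/1500)/(1499/1500) = 1/1499.
Combined Bayes factor of the evidence already in hand = 2.4 × 1.6 = 3.84.
Odds after that evidence = (1/1499) × 3.84 = 96/37475.
Target odds = 0.98/0.02 = 49.
Need 6ⁿ ≥ 49 ÷ (96/37475) = 1836275/96.
6⁵ = 7776 falls short of 1836275/96 but 6⁶ = 46656 reaches it, so n = 6.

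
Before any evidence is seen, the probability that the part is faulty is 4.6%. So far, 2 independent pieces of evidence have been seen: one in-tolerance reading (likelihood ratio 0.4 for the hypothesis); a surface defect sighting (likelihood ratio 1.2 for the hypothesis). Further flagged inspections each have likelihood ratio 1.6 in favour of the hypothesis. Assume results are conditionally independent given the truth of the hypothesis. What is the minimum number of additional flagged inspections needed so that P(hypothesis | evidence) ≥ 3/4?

Prior odds = 0.046/0.954 = 23/477.
Combined Bayes factor of the evidence already in hand = 0.4 × 1.2 = 0.48.
Odds after that evidence = (23/477) × 0.48 = 92/3975.
Target odds = 0.75/0.25 = 3.
Need 1.6ⁿ ≥ 3 ÷ (92/3975) = 11925/92.
1.6¹⁰ ≈109.951 falls short of 11925/92 but 1.6¹¹ ≈175.922 reaches it, so n = 11.

11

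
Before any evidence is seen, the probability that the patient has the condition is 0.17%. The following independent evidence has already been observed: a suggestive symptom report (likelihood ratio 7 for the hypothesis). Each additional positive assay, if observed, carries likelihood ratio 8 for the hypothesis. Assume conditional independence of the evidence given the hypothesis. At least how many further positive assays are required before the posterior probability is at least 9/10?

Prior odds = 0.0017/0.9983 = 17/9983.
Bayes factor of the evidence already in hand = 7.
Odds after that evidence = (17/9983) × 7 = 119/9983.
Target odds = 0.9/0.1 = 9.
Need 8ⁿ ≥ 9 ÷ (119/9983) = 89847/119.
8³ = 512 falls short of 89847/119 but 8⁴ = 4096 reaches it, so n = 4.

4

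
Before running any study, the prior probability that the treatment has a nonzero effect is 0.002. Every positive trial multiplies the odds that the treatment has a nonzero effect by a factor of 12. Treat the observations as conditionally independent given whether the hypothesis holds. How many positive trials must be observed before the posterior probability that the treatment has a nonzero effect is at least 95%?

4

Prior odds: 0.002 ÷ 0.998 = 1/499.
Likelihood ratio per positive trial = 12.
Target posterior odds = 0.95/0.05 = 19.
Require 12ⁿ ≥ 19 ÷ (1/499) = 9481.
12³ = 1728 falls short of 9481 but 12⁴ = 20736 reaches it, so n = 4.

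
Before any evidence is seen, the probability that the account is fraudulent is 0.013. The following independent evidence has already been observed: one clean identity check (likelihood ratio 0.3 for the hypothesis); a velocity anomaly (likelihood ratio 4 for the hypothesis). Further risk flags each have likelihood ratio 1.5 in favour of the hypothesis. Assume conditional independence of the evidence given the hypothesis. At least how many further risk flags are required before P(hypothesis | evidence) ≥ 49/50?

20

Prior odds = 0.013/0.987 = 13/987.
Combined Bayes factor of the evidence already in hand = 0.3 × 4 = 1.2.
Odds after that evidence = (13/987) × 1.2 = 26/1645.
Target odds = 0.98/0.02 = 49.
Need 1.5ⁿ ≥ 49 ÷ (26/1645) = 80605/26.
1.5¹⁹ ≈2216.84 falls short of 80605/26 but 1.5²⁰ ≈3325.26 reaches it, so n = 20.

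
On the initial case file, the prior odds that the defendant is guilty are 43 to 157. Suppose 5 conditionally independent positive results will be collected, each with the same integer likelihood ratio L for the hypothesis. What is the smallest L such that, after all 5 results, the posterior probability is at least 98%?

Prior odds = 43/157.
Target odds = 0.98/0.02 = 49.
Need L⁵ ≥ 49 ÷ (43/157) = 7693/43.
2⁵ = 32 < 7693/43 ≤ 243 = 3⁵, so L = 3.

3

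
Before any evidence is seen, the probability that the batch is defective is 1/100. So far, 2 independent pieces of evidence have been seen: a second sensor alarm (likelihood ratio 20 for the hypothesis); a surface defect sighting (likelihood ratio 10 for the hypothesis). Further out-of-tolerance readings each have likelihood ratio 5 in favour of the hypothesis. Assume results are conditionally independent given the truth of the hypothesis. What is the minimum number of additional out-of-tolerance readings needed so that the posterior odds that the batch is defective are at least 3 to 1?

1

Prior odds = 0.01/0.99 = 1/99.
Combined Bayes factor of the evidence already in hand = 20 × 10 = 200.
Odds after that evidence = (1/99) × 200 = 200/99.
Target odds = 3.
Need 5ⁿ ≥ 3 ÷ (200/99) = 1.485.
5¹ = 5, which meets the required 1.485; so n = 1.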